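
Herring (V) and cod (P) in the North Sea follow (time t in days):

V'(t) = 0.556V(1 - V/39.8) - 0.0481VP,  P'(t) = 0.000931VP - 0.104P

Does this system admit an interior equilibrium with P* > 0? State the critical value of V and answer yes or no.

The predator equation gives dP/dt > 0 only when V > 0.104/0.000931 = 112.
Without the predator, V → K = 39.8. Since 39.8 < 112, the predator cannot invade.

Threshold V = 112; K < 112, so no, the predator goes extinct.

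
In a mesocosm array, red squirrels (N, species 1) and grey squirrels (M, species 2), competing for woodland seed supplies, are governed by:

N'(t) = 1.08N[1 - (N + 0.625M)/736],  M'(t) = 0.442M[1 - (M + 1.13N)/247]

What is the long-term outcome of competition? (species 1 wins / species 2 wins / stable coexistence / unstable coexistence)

Compare the nullcline intercepts: K1/α12 = 736/0.625 = 1180 > K2 = 247; K2/α21 = 247/1.13 = 219 < K1 = 736.
Since the inequalities point opposite ways, species 1 can invade but species 2 cannot.

species 1 excludes species 2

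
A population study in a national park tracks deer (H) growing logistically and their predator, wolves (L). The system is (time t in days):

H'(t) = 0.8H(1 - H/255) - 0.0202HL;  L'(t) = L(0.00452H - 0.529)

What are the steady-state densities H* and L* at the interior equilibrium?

From dL/dt = 0 with L > 0: 0.00452H* = 0.529, so H* = 117.
Substitute into dH/dt = 0: 0.8(1 - 117/255) = 0.0202L*.
The bracket is 0.541, giving L* = 0.433/0.0202 = 21.4.

H* ≈ 117, L* ≈ 21.4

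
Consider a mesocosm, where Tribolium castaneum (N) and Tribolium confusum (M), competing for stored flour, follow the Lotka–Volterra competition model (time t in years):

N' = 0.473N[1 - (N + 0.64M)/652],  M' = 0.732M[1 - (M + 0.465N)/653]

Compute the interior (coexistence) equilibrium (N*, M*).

N* ≈ 333, M* ≈ 498

Setting both brackets to zero gives the nullclines N + 0.64M = 652 and 0.465N + M = 653.
Substituting M = 653 - 0.465N into the first: N(1 - 0.64·0.465) = 652 - 0.64·653.
So N* = 234/0.702 = 333, and then M* = 653 - 0.465·333 = 498.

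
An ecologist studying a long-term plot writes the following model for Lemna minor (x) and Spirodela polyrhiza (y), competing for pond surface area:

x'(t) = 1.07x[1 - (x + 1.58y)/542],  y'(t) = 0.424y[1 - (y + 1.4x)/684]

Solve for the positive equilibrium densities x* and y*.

x* ≈ 444, y* ≈ 61.7

Setting both brackets to zero gives the nullclines x + 1.58y = 542 and 1.4x + y = 684.
Substituting y = 684 - 1.4x into the first: x(1 - 1.58·1.4) = 542 - 1.58·684.
So x* = -539/-1.21 = 444, and then y* = 684 - 1.4·444 = 61.7.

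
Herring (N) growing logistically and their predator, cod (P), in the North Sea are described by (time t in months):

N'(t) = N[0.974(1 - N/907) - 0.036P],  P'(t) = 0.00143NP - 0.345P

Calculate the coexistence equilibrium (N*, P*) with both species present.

N* ≈ 241, P* ≈ 19.9

From dP/dt = 0 with P > 0: 0.00143N* = 0.345, so N* = 241.
Substitute into dN/dt = 0: 0.974(1 - 241/907) = 0.036P*.
The bracket is 0.734, giving P* = 0.715/0.036 = 19.9.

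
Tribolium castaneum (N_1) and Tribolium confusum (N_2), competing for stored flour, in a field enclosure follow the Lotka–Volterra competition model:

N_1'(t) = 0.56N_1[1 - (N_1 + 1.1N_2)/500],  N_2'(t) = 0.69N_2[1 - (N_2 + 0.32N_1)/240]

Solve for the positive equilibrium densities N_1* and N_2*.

N_1* ≈ 364, N_2* ≈ 123

Setting both brackets to zero gives the nullclines N_1 + 1.1N_2 = 500 and 0.32N_1 + N_2 = 240.
Substituting N_2 = 240 - 0.32N_1 into the first: N_1(1 - 1.1·0.32) = 500 - 1.1·240.
So N_1* = 236/0.648 = 364, and then N_2* = 240 - 0.32·364 = 123.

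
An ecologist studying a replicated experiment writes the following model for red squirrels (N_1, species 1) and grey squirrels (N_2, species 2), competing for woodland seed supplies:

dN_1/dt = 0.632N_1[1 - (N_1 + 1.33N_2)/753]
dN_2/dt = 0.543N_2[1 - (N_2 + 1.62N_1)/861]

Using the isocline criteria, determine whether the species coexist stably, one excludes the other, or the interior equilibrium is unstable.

Compare the nullcline intercepts: K1/α12 = 753/1.33 = 566 < K2 = 861; K2/α21 = 861/1.62 = 531 < K1 = 753.
Since both are reversed, neither can invade when rare; the interior point is a saddle.

unstable coexistence (outcome depends on initial conditions)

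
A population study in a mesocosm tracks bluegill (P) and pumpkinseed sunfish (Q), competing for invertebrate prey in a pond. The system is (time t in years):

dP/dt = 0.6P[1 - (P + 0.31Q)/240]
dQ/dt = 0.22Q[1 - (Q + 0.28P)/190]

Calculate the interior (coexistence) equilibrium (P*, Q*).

P* ≈ 198, Q* ≈ 134

Setting both brackets to zero gives the nullclines P + 0.31Q = 240 and 0.28P + Q = 190.
Substituting Q = 190 - 0.28P into the first: P(1 - 0.31·0.28) = 240 - 0.31·190.
So P* = 181/0.913 = 198, and then Q* = 190 - 0.28·198 = 134.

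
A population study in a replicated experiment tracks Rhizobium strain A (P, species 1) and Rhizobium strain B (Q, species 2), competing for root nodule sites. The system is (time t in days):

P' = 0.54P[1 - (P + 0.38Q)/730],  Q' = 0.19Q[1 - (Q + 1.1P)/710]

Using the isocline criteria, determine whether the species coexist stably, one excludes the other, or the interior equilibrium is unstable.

species 1 excludes species 2

Compare the nullcline intercepts: K1/α12 = 730/0.38 = 1920 > K2 = 710; K2/α21 = 710/1.1 = 645 < K1 = 730.
Since the inequalities point opposite ways, species 1 can invade but species 2 cannot.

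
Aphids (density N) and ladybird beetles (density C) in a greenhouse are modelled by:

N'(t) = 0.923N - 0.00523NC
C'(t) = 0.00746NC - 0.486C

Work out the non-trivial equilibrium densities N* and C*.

Set dC/dt = 0 with C > 0: 0.00746N - 0.486 = 0, so N* = 0.486/0.00746 = 65.1.
Set dN/dt = 0 with N > 0: 0.923 - 0.00523C = 0, so C* = 0.923/0.00523 = 176.

N* ≈ 65.1, C* ≈ 176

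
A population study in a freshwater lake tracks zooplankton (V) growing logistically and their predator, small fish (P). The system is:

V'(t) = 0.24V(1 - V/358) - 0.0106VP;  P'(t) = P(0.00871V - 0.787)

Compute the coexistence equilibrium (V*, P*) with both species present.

From dP/dt = 0 with P > 0: 0.00871V* = 0.787, so V* = 90.4.
Substitute into dV/dt = 0: 0.24(1 - 90.4/358) = 0.0106P*.
The bracket is 0.748, giving P* = 0.179/0.0106 = 16.9.

V* ≈ 90.4, P* ≈ 16.9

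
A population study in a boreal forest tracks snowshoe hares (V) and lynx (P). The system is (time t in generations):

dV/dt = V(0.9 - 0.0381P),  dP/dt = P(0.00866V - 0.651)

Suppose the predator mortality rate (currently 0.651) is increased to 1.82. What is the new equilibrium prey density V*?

At the interior fixed point, setting dP/dt = 0 with P > 0 fixes V* = (predator death rate)/(VP coefficient) — independent of the other coefficients.
With the change, V* = 1.82/0.00866 = 210; it rises from 75.2.

V* ≈ 210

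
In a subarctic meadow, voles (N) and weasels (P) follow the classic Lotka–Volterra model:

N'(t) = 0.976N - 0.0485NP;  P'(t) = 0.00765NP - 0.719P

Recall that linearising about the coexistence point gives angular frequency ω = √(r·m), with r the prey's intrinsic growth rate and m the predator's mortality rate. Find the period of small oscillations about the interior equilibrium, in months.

T ≈ 7.5 months

Here r = 0.976 and m = 0.719, so r·m = 0.702.
ω = √0.702 = 0.838 per month, hence T = 2π/ω ≈ 7.5 months.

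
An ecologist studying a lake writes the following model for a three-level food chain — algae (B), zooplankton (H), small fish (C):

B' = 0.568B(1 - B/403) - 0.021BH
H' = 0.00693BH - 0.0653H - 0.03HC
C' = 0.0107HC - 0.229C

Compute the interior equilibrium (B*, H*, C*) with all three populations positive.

B* ≈ 84.1, H* ≈ 21.4, C* ≈ 17.3

From dC/dt = 0: 0.0107H* = 0.229, so H* = 21.4.
From dB/dt = 0: 0.568(1 - B*/403) = 0.021·21.4, giving B* = 403·(1 - 0.791) = 84.1.
From dH/dt = 0: 0.00693·84.1 - 0.0653 = 0.03C*, so C* = 0.518/0.03 = 17.3.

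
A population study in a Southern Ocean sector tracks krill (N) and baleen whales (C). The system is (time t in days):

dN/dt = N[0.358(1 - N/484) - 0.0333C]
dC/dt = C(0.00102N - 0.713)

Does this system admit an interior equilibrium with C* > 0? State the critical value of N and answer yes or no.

Threshold N = 699; K < 699, so no, the predator goes extinct.

The predator equation gives dC/dt > 0 only when N > 0.713/0.00102 = 699.
Without the predator, N → K = 484. Since 484 < 699, the predator cannot invade.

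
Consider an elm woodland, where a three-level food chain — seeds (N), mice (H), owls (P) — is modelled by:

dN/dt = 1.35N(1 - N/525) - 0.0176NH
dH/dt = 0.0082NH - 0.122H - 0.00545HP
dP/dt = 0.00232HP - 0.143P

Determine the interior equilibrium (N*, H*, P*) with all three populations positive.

N* ≈ 103, H* ≈ 61.6, P* ≈ 133

From dP/dt = 0: 0.00232H* = 0.143, so H* = 61.6.
From dN/dt = 0: 1.35(1 - N*/525) = 0.0176·61.6, giving N* = 525·(1 - 0.804) = 103.
From dH/dt = 0: 0.0082·103 - 0.122 = 0.00545P*, so P* = 0.724/0.00545 = 133.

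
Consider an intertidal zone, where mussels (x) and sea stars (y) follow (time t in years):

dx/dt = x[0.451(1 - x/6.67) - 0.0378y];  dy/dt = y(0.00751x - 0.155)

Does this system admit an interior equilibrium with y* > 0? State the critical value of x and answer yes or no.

The predator equation gives dy/dt > 0 only when x > 0.155/0.00751 = 20.6.
Without the predator, x → K = 6.67. Since 6.67 < 20.6, the predator cannot invade.

Threshold x = 20.6; K < 20.6, so no, the predator goes extinct.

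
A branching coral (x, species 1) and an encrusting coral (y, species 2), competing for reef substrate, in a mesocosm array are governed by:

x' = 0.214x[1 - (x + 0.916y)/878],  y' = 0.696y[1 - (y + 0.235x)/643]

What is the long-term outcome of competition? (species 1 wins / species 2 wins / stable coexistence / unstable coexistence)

Compare the nullcline intercepts: K1/α12 = 878/0.916 = 959 > K2 = 643; K2/α21 = 643/0.235 = 2740 > K1 = 878.
Since both inequalities hold, each species can invade when rare, so the interior equilibrium is stable.

stable coexistence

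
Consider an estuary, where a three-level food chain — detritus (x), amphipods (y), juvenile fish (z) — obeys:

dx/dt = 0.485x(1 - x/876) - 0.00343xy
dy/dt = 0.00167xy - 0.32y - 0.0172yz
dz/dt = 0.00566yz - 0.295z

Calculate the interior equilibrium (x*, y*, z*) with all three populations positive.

x* ≈ 553, y* ≈ 52.1, z* ≈ 35.1

From dz/dt = 0: 0.00566y* = 0.295, so y* = 52.1.
From dx/dt = 0: 0.485(1 - x*/876) = 0.00343·52.1, giving x* = 876·(1 - 0.369) = 553.
From dy/dt = 0: 0.00167·553 - 0.32 = 0.0172z*, so z* = 0.604/0.0172 = 35.1.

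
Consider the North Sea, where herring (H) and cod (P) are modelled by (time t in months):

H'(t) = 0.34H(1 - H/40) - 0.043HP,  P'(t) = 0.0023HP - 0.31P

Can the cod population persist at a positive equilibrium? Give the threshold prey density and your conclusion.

The predator equation gives dP/dt > 0 only when H > 0.31/0.0023 = 135.
Without the predator, H → K = 40. Since 40 < 135, the predator cannot invade.

Threshold H = 135; K < 135, so no, the predator goes extinct.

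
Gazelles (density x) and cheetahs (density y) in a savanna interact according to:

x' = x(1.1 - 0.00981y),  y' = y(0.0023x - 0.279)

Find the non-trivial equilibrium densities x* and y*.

Set dy/dt = 0 with y > 0: 0.0023x - 0.279 = 0, so x* = 0.279/0.0023 = 121.
Set dx/dt = 0 with x > 0: 1.1 - 0.00981y = 0, so y* = 1.1/0.00981 = 112.

x* ≈ 121, y* ≈ 112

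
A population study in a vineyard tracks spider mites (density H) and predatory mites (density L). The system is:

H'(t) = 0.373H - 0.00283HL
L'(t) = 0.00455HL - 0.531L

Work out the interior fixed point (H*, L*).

Set dL/dt = 0 with L > 0: 0.00455H - 0.531 = 0, so H* = 0.531/0.00455 = 117.
Set dH/dt = 0 with H > 0: 0.373 - 0.00283L = 0, so L* = 0.373/0.00283 = 132.

H* ≈ 117, L* ≈ 132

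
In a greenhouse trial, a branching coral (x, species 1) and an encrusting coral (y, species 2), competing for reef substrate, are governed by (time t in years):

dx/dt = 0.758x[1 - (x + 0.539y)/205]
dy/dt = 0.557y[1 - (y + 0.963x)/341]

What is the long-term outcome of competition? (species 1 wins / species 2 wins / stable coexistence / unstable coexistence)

Compare the nullcline intercepts: K1/α12 = 205/0.539 = 380 > K2 = 341; K2/α21 = 341/0.963 = 354 > K1 = 205.
Since both inequalities hold, each species can invade when rare, so the interior equilibrium is stable.

stable coexistence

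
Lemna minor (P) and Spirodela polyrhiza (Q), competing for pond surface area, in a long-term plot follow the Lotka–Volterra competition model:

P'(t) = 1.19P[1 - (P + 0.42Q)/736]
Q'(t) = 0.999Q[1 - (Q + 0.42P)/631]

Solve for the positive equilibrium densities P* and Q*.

Setting both brackets to zero gives the nullclines P + 0.42Q = 736 and 0.42P + Q = 631.
Substituting Q = 631 - 0.42P into the first: P(1 - 0.42·0.42) = 736 - 0.42·631.
So P* = 471/0.824 = 572, and then Q* = 631 - 0.42·572 = 391.

P* ≈ 572, Q* ≈ 391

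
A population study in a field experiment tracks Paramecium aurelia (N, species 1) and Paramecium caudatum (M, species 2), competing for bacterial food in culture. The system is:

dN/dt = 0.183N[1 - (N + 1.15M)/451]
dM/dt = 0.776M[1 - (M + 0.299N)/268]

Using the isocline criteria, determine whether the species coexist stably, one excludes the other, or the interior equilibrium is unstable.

Compare the nullcline intercepts: K1/α12 = 451/1.15 = 392 > K2 = 268; K2/α21 = 268/0.299 = 896 > K1 = 451.
Since both inequalities hold, each species can invade when rare, so the interior equilibrium is stable.

stable coexistence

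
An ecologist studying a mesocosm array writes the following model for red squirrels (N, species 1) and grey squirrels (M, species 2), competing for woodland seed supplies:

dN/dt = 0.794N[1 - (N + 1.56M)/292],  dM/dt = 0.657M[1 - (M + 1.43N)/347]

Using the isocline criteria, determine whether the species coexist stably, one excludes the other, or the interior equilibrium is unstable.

Compare the nullcline intercepts: K1/α12 = 292/1.56 = 187 < K2 = 347; K2/α21 = 347/1.43 = 243 < K1 = 292.
Since both are reversed, neither can invade when rare; the interior point is a saddle.

unstable coexistence (outcome depends on initial conditions)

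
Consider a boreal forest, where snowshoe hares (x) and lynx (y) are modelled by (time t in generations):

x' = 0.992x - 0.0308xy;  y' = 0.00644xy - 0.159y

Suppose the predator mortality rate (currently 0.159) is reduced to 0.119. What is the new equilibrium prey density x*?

x* ≈ 18.5

At the interior fixed point, setting dy/dt = 0 with y > 0 fixes x* = (predator death rate)/(xy coefficient) — independent of the other coefficients.
With the change, x* = 0.119/0.00644 = 18.5; it falls from 24.7.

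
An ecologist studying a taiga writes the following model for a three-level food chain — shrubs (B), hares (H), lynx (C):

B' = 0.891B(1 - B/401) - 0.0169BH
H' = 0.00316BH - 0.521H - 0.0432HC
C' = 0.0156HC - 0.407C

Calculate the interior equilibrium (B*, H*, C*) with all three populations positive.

B* ≈ 203, H* ≈ 26.1, C* ≈ 2.76

From dC/dt = 0: 0.0156H* = 0.407, so H* = 26.1.
From dB/dt = 0: 0.891(1 - B*/401) = 0.0169·26.1, giving B* = 401·(1 - 0.495) = 203.
From dH/dt = 0: 0.00316·203 - 0.521 = 0.0432C*, so C* = 0.119/0.0432 = 2.76.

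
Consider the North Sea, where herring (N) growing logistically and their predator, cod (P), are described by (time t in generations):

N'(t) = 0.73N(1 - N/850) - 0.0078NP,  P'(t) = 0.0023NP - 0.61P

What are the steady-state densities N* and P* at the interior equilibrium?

From dP/dt = 0 with P > 0: 0.0023N* = 0.61, so N* = 265.
Substitute into dN/dt = 0: 0.73(1 - 265/850) = 0.0078P*.
The bracket is 0.688, giving P* = 0.502/0.0078 = 64.4.

N* ≈ 265, P* ≈ 64.4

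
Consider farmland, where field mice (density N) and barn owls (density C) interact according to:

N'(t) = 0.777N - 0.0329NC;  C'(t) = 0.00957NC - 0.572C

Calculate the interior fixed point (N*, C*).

Set dC/dt = 0 with C > 0: 0.00957N - 0.572 = 0, so N* = 0.572/0.00957 = 59.8.
Set dN/dt = 0 with N > 0: 0.777 - 0.0329C = 0, so C* = 0.777/0.0329 = 23.6.

N* ≈ 59.8, C* ≈ 23.6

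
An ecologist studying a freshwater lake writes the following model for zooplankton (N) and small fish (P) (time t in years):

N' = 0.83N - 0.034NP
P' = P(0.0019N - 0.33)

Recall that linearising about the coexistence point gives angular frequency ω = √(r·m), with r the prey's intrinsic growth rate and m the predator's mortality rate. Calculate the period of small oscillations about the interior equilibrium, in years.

Here r = 0.83 and m = 0.33, so r·m = 0.274.
ω = √0.274 = 0.523 per year, hence T = 2π/ω ≈ 12 years.

T ≈ 12 years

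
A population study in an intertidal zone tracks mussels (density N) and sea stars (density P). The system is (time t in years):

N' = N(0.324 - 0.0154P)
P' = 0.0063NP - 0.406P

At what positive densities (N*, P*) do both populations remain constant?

Set dP/dt = 0 with P > 0: 0.0063N - 0.406 = 0, so N* = 0.406/0.0063 = 64.4.
Set dN/dt = 0 with N > 0: 0.324 - 0.0154P = 0, so P* = 0.324/0.0154 = 21.

N* ≈ 64.4, P* ≈ 21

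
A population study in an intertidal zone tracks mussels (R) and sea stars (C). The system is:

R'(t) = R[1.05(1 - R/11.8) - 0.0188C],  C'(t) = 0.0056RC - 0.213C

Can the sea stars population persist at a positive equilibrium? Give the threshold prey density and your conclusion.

The predator equation gives dC/dt > 0 only when R > 0.213/0.0056 = 38.
Without the predator, R → K = 11.8. Since 11.8 < 38, the predator cannot invade.

Threshold R = 38; K < 38, so no, the predator goes extinct.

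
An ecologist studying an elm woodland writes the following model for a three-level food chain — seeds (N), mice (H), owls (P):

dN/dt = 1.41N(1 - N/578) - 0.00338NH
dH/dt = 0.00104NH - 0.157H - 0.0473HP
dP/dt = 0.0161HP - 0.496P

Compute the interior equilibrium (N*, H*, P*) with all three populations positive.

From dP/dt = 0: 0.0161H* = 0.496, so H* = 30.8.
From dN/dt = 0: 1.41(1 - N*/578) = 0.00338·30.8, giving N* = 578·(1 - 0.0739) = 535.
From dH/dt = 0: 0.00104·535 - 0.157 = 0.0473P*, so P* = 0.4/0.0473 = 8.45.

N* ≈ 535, H* ≈ 30.8, P* ≈ 8.45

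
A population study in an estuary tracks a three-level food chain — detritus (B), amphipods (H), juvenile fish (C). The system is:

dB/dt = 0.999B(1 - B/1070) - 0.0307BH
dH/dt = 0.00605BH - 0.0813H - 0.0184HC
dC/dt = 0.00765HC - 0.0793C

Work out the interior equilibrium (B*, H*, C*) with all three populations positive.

From dC/dt = 0: 0.00765H* = 0.0793, so H* = 10.4.
From dB/dt = 0: 0.999(1 - B*/1070) = 0.0307·10.4, giving B* = 1070·(1 - 0.319) = 729.
From dH/dt = 0: 0.00605·729 - 0.0813 = 0.0184C*, so C* = 4.33/0.0184 = 235.

B* ≈ 729, H* ≈ 10.4, C* ≈ 235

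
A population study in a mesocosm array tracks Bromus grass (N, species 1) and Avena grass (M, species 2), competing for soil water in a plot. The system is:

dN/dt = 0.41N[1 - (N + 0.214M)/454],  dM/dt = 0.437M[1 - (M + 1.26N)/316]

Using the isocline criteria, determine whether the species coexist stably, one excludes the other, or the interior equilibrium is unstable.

species 1 excludes species 2

Compare the nullcline intercepts: K1/α12 = 454/0.214 = 2120 > K2 = 316; K2/α21 = 316/1.26 = 251 < K1 = 454.
Since the inequalities point opposite ways, species 1 can invade but species 2 cannot.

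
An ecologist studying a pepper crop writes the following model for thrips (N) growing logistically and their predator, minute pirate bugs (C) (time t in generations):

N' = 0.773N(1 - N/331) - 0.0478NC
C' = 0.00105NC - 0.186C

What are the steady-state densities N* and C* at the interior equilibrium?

From dC/dt = 0 with C > 0: 0.00105N* = 0.186, so N* = 177.
Substitute into dN/dt = 0: 0.773(1 - 177/331) = 0.0478C*.
The bracket is 0.465, giving C* = 0.359/0.0478 = 7.52.

N* ≈ 177, C* ≈ 7.52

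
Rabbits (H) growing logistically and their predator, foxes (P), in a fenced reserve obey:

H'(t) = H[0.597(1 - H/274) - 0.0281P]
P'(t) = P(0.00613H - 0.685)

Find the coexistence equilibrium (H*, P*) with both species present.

H* ≈ 112, P* ≈ 12.6

From dP/dt = 0 with P > 0: 0.00613H* = 0.685, so H* = 112.
Substitute into dH/dt = 0: 0.597(1 - 112/274) = 0.0281P*.
The bracket is 0.592, giving P* = 0.354/0.0281 = 12.6.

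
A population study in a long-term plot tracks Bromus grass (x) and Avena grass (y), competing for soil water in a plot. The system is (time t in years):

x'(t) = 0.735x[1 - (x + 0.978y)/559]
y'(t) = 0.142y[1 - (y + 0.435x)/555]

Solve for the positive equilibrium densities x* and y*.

x* ≈ 28.2, y* ≈ 543

Setting both brackets to zero gives the nullclines x + 0.978y = 559 and 0.435x + y = 555.
Substituting y = 555 - 0.435x into the first: x(1 - 0.978·0.435) = 559 - 0.978·555.
So x* = 16.2/0.575 = 28.2, and then y* = 555 - 0.435·28.2 = 543.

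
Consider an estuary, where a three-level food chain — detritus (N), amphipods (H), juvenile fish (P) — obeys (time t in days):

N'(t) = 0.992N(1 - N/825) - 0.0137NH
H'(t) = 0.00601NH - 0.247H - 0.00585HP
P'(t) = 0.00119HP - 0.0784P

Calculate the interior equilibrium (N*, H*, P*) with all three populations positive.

From dP/dt = 0: 0.00119H* = 0.0784, so H* = 65.9.
From dN/dt = 0: 0.992(1 - N*/825) = 0.0137·65.9, giving N* = 825·(1 - 0.91) = 74.4.
From dH/dt = 0: 0.00601·74.4 - 0.247 = 0.00585P*, so P* = 0.2/0.00585 = 34.2.

N* ≈ 74.4, H* ≈ 65.9, P* ≈ 34.2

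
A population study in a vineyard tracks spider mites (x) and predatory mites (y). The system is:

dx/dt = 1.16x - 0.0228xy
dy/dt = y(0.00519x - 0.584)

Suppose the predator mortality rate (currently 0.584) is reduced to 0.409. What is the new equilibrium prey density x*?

x* ≈ 78.8

At the interior fixed point, setting dy/dt = 0 with y > 0 fixes x* = (predator death rate)/(xy coefficient) — independent of the other coefficients.
With the change, x* = 0.409/0.00519 = 78.8; it falls from 113.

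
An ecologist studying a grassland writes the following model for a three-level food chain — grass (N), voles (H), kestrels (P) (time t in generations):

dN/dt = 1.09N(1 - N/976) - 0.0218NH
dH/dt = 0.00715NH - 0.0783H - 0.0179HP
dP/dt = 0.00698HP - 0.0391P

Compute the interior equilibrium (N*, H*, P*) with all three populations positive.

From dP/dt = 0: 0.00698H* = 0.0391, so H* = 5.6.
From dN/dt = 0: 1.09(1 - N*/976) = 0.0218·5.6, giving N* = 976·(1 - 0.112) = 867.
From dH/dt = 0: 0.00715·867 - 0.0783 = 0.0179P*, so P* = 6.12/0.0179 = 342.

N* ≈ 867, H* ≈ 5.6, P* ≈ 342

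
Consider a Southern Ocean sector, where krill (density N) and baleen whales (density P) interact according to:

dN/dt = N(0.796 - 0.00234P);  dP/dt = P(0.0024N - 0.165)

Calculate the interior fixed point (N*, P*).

N* ≈ 68.8, P* ≈ 340

Set dP/dt = 0 with P > 0: 0.0024N - 0.165 = 0, so N* = 0.165/0.0024 = 68.8.
Set dN/dt = 0 with N > 0: 0.796 - 0.00234P = 0, so P* = 0.796/0.00234 = 340.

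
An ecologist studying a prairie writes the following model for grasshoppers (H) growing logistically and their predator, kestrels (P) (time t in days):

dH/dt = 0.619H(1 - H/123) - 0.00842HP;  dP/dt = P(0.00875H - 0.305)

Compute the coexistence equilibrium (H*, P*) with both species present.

From dP/dt = 0 with P > 0: 0.00875H* = 0.305, so H* = 34.9.
Substitute into dH/dt = 0: 0.619(1 - 34.9/123) = 0.00842P*.
The bracket is 0.717, giving P* = 0.444/0.00842 = 52.7.

H* ≈ 34.9, P* ≈ 52.7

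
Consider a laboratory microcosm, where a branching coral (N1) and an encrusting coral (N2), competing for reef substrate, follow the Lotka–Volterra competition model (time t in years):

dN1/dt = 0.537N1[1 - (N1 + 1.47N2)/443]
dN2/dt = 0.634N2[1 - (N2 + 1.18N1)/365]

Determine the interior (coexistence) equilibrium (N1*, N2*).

N1* ≈ 127, N2* ≈ 215

Setting both brackets to zero gives the nullclines N1 + 1.47N2 = 443 and 1.18N1 + N2 = 365.
Substituting N2 = 365 - 1.18N1 into the first: N1(1 - 1.47·1.18) = 443 - 1.47·365.
So N1* = -93.5/-0.735 = 127, and then N2* = 365 - 1.18·127 = 215.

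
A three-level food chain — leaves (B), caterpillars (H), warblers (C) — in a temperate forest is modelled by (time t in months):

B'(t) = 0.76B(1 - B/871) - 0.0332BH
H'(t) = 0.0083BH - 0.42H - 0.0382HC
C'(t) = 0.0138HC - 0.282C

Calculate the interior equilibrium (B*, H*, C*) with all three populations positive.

B* ≈ 93.5, H* ≈ 20.4, C* ≈ 9.32

From dC/dt = 0: 0.0138H* = 0.282, so H* = 20.4.
From dB/dt = 0: 0.76(1 - B*/871) = 0.0332·20.4, giving B* = 871·(1 - 0.893) = 93.5.
From dH/dt = 0: 0.0083·93.5 - 0.42 = 0.0382C*, so C* = 0.356/0.0382 = 9.32.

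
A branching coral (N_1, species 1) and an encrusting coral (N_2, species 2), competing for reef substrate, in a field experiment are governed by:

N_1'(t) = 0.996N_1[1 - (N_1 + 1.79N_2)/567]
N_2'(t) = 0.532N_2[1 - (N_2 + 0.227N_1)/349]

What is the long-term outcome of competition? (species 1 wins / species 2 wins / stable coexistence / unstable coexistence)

species 2 excludes species 1

Compare the nullcline intercepts: K1/α12 = 567/1.79 = 317 < K2 = 349; K2/α21 = 349/0.227 = 1540 > K1 = 567.
Since the inequalities point opposite ways, species 2 can invade but species 1 cannot.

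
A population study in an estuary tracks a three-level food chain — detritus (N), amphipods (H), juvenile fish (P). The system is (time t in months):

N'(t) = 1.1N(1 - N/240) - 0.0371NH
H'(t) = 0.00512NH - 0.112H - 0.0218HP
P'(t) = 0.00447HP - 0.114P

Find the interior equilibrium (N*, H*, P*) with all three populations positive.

From dP/dt = 0: 0.00447H* = 0.114, so H* = 25.5.
From dN/dt = 0: 1.1(1 - N*/240) = 0.0371·25.5, giving N* = 240·(1 - 0.86) = 33.6.
From dH/dt = 0: 0.00512·33.6 - 0.112 = 0.0218P*, so P* = 0.0598/0.0218 = 2.74.

N* ≈ 33.6, H* ≈ 25.5, P* ≈ 2.74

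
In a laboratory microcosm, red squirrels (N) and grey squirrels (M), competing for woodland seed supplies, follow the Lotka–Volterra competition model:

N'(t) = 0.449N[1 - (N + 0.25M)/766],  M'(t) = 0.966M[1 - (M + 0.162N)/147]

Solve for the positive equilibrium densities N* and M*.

N* ≈ 760, M* ≈ 23.9

Setting both brackets to zero gives the nullclines N + 0.25M = 766 and 0.162N + M = 147.
Substituting M = 147 - 0.162N into the first: N(1 - 0.25·0.162) = 766 - 0.25·147.
So N* = 729/0.96 = 760, and then M* = 147 - 0.162·760 = 23.9.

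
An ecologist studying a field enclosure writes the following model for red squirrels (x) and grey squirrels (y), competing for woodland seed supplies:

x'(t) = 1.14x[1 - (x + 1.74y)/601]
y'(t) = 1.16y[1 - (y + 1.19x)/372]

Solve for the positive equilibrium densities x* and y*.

Setting both brackets to zero gives the nullclines x + 1.74y = 601 and 1.19x + y = 372.
Substituting y = 372 - 1.19x into the first: x(1 - 1.74·1.19) = 601 - 1.74·372.
So x* = -46.3/-1.07 = 43.2, and then y* = 372 - 1.19·43.2 = 321.

x* ≈ 43.2, y* ≈ 321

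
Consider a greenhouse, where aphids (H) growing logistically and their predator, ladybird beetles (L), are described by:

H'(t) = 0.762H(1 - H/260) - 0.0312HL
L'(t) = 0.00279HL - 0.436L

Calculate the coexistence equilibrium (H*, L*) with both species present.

H* ≈ 156, L* ≈ 9.74

From dL/dt = 0 with L > 0: 0.00279H* = 0.436, so H* = 156.
Substitute into dH/dt = 0: 0.762(1 - 156/260) = 0.0312L*.
The bracket is 0.399, giving L* = 0.304/0.0312 = 9.74.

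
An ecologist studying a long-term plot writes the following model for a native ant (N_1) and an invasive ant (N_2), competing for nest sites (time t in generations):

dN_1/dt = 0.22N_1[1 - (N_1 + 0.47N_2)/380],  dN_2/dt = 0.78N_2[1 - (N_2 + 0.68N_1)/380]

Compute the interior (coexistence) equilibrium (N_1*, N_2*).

N_1* ≈ 296, N_2* ≈ 179

Setting both brackets to zero gives the nullclines N_1 + 0.47N_2 = 380 and 0.68N_1 + N_2 = 380.
Substituting N_2 = 380 - 0.68N_1 into the first: N_1(1 - 0.47·0.68) = 380 - 0.47·380.
So N_1* = 201/0.68 = 296, and then N_2* = 380 - 0.68·296 = 179.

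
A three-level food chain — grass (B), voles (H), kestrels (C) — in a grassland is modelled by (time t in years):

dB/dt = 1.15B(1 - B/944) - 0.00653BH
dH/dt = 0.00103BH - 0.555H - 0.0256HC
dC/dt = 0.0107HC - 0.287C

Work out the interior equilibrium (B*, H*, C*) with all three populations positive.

B* ≈ 800, H* ≈ 26.8, C* ≈ 10.5

From dC/dt = 0: 0.0107H* = 0.287, so H* = 26.8.
From dB/dt = 0: 1.15(1 - B*/944) = 0.00653·26.8, giving B* = 944·(1 - 0.152) = 800.
From dH/dt = 0: 0.00103·800 - 0.555 = 0.0256C*, so C* = 0.269/0.0256 = 10.5.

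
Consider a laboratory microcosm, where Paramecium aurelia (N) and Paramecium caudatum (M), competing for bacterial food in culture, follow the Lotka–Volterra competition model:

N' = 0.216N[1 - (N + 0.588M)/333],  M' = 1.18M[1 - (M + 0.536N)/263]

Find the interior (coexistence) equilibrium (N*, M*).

N* ≈ 260, M* ≈ 123

Setting both brackets to zero gives the nullclines N + 0.588M = 333 and 0.536N + M = 263.
Substituting M = 263 - 0.536N into the first: N(1 - 0.588·0.536) = 333 - 0.588·263.
So N* = 178/0.685 = 260, and then M* = 263 - 0.536·260 = 123.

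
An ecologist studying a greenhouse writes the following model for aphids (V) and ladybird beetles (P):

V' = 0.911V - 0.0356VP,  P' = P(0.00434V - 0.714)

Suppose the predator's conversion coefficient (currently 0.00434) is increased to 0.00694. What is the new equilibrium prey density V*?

At the interior fixed point, setting dP/dt = 0 with P > 0 fixes V* = (predator death rate)/(VP coefficient) — independent of the other coefficients.
With the change, V* = 0.714/0.00694 = 103; it falls from 165.

V* ≈ 103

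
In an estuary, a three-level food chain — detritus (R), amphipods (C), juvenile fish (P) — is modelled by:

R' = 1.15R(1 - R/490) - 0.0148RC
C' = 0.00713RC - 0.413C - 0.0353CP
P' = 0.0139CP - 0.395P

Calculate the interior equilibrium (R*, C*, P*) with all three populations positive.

R* ≈ 311, C* ≈ 28.4, P* ≈ 51.1

From dP/dt = 0: 0.0139C* = 0.395, so C* = 28.4.
From dR/dt = 0: 1.15(1 - R*/490) = 0.0148·28.4, giving R* = 490·(1 - 0.366) = 311.
From dC/dt = 0: 0.00713·311 - 0.413 = 0.0353P*, so P* = 1.8/0.0353 = 51.1.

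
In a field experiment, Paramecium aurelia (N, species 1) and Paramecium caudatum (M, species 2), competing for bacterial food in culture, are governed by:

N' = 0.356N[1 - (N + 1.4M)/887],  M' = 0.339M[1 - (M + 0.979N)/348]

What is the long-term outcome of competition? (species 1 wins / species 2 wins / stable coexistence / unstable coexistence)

species 1 excludes species 2

Compare the nullcline intercepts: K1/α12 = 887/1.4 = 634 > K2 = 348; K2/α21 = 348/0.979 = 355 < K1 = 887.
Since the inequalities point opposite ways, species 1 can invade but species 2 cannot.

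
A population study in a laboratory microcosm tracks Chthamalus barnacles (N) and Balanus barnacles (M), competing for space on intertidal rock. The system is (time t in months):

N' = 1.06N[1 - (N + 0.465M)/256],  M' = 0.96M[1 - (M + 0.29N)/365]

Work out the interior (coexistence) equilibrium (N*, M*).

Setting both brackets to zero gives the nullclines N + 0.465M = 256 and 0.29N + M = 365.
Substituting M = 365 - 0.29N into the first: N(1 - 0.465·0.29) = 256 - 0.465·365.
So N* = 86.3/0.865 = 99.7, and then M* = 365 - 0.29·99.7 = 336.

N* ≈ 99.7, M* ≈ 336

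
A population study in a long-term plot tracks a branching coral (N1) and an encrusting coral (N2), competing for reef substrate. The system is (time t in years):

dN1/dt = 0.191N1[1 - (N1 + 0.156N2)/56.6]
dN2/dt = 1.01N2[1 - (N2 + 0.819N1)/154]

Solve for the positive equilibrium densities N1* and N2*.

N1* ≈ 37.3, N2* ≈ 123

Setting both brackets to zero gives the nullclines N1 + 0.156N2 = 56.6 and 0.819N1 + N2 = 154.
Substituting N2 = 154 - 0.819N1 into the first: N1(1 - 0.156·0.819) = 56.6 - 0.156·154.
So N1* = 32.6/0.872 = 37.3, and then N2* = 154 - 0.819·37.3 = 123.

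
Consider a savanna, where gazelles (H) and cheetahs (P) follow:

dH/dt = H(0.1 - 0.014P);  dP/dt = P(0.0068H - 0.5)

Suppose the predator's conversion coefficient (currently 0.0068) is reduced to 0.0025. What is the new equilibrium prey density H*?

At the interior fixed point, setting dP/dt = 0 with P > 0 fixes H* = (predator death rate)/(HP coefficient) — independent of the other coefficients.
With the change, H* = 0.5/0.0025 = 200; it rises from 73.5.

H* ≈ 200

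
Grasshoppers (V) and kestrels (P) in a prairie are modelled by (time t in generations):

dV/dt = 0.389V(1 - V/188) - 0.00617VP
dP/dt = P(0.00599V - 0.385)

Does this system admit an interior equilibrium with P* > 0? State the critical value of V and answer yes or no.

The predator equation gives dP/dt > 0 only when V > 0.385/0.00599 = 64.3.
Without the predator, V → K = 188. Since 188 > 64.3, the predator can invade and persist.

Threshold V = 64.3; K > 64.3, so yes, the predator persists.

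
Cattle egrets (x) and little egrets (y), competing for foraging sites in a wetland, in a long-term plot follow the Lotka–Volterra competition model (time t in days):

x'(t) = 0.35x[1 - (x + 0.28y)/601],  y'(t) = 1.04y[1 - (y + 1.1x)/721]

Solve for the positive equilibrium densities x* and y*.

Setting both brackets to zero gives the nullclines x + 0.28y = 601 and 1.1x + y = 721.
Substituting y = 721 - 1.1x into the first: x(1 - 0.28·1.1) = 601 - 0.28·721.
So x* = 399/0.692 = 577, and then y* = 721 - 1.1·577 = 86.6.

x* ≈ 577, y* ≈ 86.6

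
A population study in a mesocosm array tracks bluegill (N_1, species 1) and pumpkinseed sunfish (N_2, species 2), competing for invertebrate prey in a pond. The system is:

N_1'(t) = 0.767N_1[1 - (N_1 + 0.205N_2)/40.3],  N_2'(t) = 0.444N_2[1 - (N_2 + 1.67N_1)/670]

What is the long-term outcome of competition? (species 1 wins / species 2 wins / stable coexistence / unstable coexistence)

Compare the nullcline intercepts: K1/α12 = 40.3/0.205 = 197 < K2 = 670; K2/α21 = 670/1.67 = 401 > K1 = 40.3.
Since the inequalities point opposite ways, species 2 can invade but species 1 cannot.

species 2 excludes species 1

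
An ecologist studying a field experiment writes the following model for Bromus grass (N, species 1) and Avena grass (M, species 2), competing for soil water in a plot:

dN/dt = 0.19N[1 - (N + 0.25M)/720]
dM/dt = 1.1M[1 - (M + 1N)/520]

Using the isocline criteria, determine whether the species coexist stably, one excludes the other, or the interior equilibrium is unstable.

species 1 excludes species 2

Compare the nullcline intercepts: K1/α12 = 720/0.25 = 2880 > K2 = 520; K2/α21 = 520/1 = 520 < K1 = 720.
Since the inequalities point opposite ways, species 1 can invade but species 2 cannot.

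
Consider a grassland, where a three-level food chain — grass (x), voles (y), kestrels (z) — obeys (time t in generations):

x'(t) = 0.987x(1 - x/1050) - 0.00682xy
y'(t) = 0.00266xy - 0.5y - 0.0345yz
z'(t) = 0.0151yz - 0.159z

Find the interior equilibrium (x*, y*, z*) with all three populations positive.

From dz/dt = 0: 0.0151y* = 0.159, so y* = 10.5.
From dx/dt = 0: 0.987(1 - x*/1050) = 0.00682·10.5, giving x* = 1050·(1 - 0.0728) = 974.
From dy/dt = 0: 0.00266·974 - 0.5 = 0.0345z*, so z* = 2.09/0.0345 = 60.6.

x* ≈ 974, y* ≈ 10.5, z* ≈ 60.6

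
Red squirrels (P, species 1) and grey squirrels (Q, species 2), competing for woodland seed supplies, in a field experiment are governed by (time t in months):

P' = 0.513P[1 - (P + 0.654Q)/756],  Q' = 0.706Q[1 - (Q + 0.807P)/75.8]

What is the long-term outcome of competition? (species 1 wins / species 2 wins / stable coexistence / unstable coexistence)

Compare the nullcline intercepts: K1/α12 = 756/0.654 = 1160 > K2 = 75.8; K2/α21 = 75.8/0.807 = 93.9 < K1 = 756.
Since the inequalities point opposite ways, species 1 can invade but species 2 cannot.

species 1 excludes species 2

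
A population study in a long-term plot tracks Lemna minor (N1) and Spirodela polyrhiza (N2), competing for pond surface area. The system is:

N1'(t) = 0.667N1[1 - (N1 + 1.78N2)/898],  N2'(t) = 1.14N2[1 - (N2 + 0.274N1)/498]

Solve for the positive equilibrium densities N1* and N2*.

Setting both brackets to zero gives the nullclines N1 + 1.78N2 = 898 and 0.274N1 + N2 = 498.
Substituting N2 = 498 - 0.274N1 into the first: N1(1 - 1.78·0.274) = 898 - 1.78·498.
So N1* = 11.6/0.512 = 22.6, and then N2* = 498 - 0.274·22.6 = 492.

N1* ≈ 22.6, N2* ≈ 492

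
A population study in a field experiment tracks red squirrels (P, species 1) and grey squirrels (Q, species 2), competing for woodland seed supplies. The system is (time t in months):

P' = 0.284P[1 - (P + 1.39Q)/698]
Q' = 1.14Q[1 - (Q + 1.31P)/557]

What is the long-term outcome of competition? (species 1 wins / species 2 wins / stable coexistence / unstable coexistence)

Compare the nullcline intercepts: K1/α12 = 698/1.39 = 502 < K2 = 557; K2/α21 = 557/1.31 = 425 < K1 = 698.
Since both are reversed, neither can invade when rare; the interior point is a saddle.

unstable coexistence (outcome depends on initial conditions)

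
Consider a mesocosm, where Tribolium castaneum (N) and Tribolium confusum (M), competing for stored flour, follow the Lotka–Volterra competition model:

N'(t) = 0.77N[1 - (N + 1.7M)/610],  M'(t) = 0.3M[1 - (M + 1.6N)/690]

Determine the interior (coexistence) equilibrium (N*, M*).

N* ≈ 327, M* ≈ 166

Setting both brackets to zero gives the nullclines N + 1.7M = 610 and 1.6N + M = 690.
Substituting M = 690 - 1.6N into the first: N(1 - 1.7·1.6) = 610 - 1.7·690.
So N* = -563/-1.72 = 327, and then M* = 690 - 1.6·327 = 166.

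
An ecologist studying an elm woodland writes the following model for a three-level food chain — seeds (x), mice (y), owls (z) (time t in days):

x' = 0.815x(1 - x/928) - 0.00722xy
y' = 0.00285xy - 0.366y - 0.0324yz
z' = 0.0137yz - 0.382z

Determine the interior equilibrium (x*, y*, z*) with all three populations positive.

From dz/dt = 0: 0.0137y* = 0.382, so y* = 27.9.
From dx/dt = 0: 0.815(1 - x*/928) = 0.00722·27.9, giving x* = 928·(1 - 0.247) = 699.
From dy/dt = 0: 0.00285·699 - 0.366 = 0.0324z*, so z* = 1.63/0.0324 = 50.2.

x* ≈ 699, y* ≈ 27.9, z* ≈ 50.2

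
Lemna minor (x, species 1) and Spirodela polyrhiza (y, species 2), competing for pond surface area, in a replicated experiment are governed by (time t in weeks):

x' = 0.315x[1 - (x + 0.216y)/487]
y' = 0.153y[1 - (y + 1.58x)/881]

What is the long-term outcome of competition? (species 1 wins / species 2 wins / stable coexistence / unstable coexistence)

Compare the nullcline intercepts: K1/α12 = 487/0.216 = 2250 > K2 = 881; K2/α21 = 881/1.58 = 558 > K1 = 487.
Since both inequalities hold, each species can invade when rare, so the interior equilibrium is stable.

stable coexistence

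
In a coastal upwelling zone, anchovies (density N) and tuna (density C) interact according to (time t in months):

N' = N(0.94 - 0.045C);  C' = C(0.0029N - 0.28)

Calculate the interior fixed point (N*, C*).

Set dC/dt = 0 with C > 0: 0.0029N - 0.28 = 0, so N* = 0.28/0.0029 = 96.6.
Set dN/dt = 0 with N > 0: 0.94 - 0.045C = 0, so C* = 0.94/0.045 = 20.9.

N* ≈ 96.6, C* ≈ 20.9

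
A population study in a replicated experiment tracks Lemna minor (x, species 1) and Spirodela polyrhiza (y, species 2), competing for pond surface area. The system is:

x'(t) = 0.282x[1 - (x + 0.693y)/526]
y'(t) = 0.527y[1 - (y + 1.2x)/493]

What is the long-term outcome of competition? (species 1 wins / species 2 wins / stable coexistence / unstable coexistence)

species 1 excludes species 2

Compare the nullcline intercepts: K1/α12 = 526/0.693 = 759 > K2 = 493; K2/α21 = 493/1.2 = 411 < K1 = 526.
Since the inequalities point opposite ways, species 1 can invade but species 2 cannot.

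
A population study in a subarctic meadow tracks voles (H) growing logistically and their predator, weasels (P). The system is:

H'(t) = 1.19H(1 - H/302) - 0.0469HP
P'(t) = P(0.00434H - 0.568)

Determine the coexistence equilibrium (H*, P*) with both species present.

H* ≈ 131, P* ≈ 14.4

From dP/dt = 0 with P > 0: 0.00434H* = 0.568, so H* = 131.
Substitute into dH/dt = 0: 1.19(1 - 131/302) = 0.0469P*.
The bracket is 0.567, giving P* = 0.674/0.0469 = 14.4.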